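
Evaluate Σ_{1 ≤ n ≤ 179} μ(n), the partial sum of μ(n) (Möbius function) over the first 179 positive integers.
Σ_{n ≤ 179} μ(n) = -3

Compute μ(n) for each 1 ≤ n ≤ 179: μ(1) = 1, μ(2) = -1, μ(3) = -1, μ(4) = 0, μ(5) = -1, μ(6) = 1, μ(7) = -1, μ(8) = 0, μ(9) = 0, μ(10) = 1, μ(11) = -1, μ(12) = 0, μ(13) = -1, μ(14) = 1, μ(15) = 1, μ(16) = 0, μ(17) = -1, μ(18) = 0, μ(19) = -1, μ(20) = 0, μ(21) = 1, μ(22) = 1, μ(23) = -1, μ(24) = 0, μ(25) = 0, μ(26) = 1, μ(27) = 0, μ(28) = 0, μ(29) = -1, μ(30) = -1, μ(31) = -1, μ(32) = 0, μ(33) = 1, μ(34) = 1, μ(35) = 1, μ(36) = 0, μ(37) = -1, μ(38) = 1, μ(39) = 1, μ(40) = 0, μ(41) = -1, μ(42) = -1, μ(43) = -1, μ(44) = 0, μ(45) = 0, μ(46) = 1, μ(47) = -1, μ(48) = 0, μ(49) = 0, μ(50) = 0, μ(51) = 1, μ(52) = 0, μ(53) = -1, μ(54) = 0, μ(55) = 1, μ(56) = 0, μ(57) = 1, μ(58) = 1, μ(59) = -1, μ(60) = 0, μ(61) = -1, μ(62) = 1, μ(63) = 0, μ(64) = 0, μ(65) = 1, μ(66) = -1, μ(67) = -1, μ(68) = 0, μ(69) = 1, μ(70) = -1, μ(71) = -1, μ(72) = 0, μ(73) = -1, μ(74) = 1, μ(75) = 0, μ(76) = 0, μ(77) = 1, μ(78) = -1, μ(79) = -1, μ(80) = 0, μ(81) = 0, μ(82) = 1, μ(83) = -1, μ(84) = 0, μ(85) = 1, μ(86) = 1, μ(87) = 1, μ(88) = 0, μ(89) = -1, μ(90) = 0, μ(91) = 1, μ(92) = 0, μ(93) = 1, μ(94) = 1, μ(95) = 1, μ(96) = 0, μ(97) = -1, μ(98) = 0, μ(99) = 0, μ(100) = 0, μ(101) = -1, μ(102) = -1, μ(103) = -1, μ(104) = 0, μ(105) = -1, μ(106) = 1, μ(107) = -1, μ(108) = 0, μ(109) = -1, μ(110) = -1, μ(111) = 1, μ(112) = 0, μ(113) = -1, μ(114) = -1, μ(115) = 1, μ(116) = 0, μ(117) = 0, μ(118) = 1, μ(119) = 1, μ(120) = 0, μ(121) = 0, μ(122) = 1, μ(123) = 1, μ(124) = 0, μ(125) = 0, μ(126) = 0, μ(127) = -1, μ(128) = 0, μ(129) = 1, μ(130) = -1, μ(131) = -1, μ(132) = 0, μ(133) = 1, μ(134) = 1, μ(135) = 0, μ(136) = 0, μ(137) = -1, μ(138) = -1, μ(139) = -1, μ(140) = 0, μ(141) = 1, μ(142) = 1, μ(143) = 1, μ(144) = 0, μ(145) = 1, μ(146) = 1, μ(147) = 0, μ(148) = 0, μ(149) = -1, μ(150) = 0, μ(151) = -1, μ(152) = 0, μ(153) = 0, μ(154) = -1, μ(155) = 1, μ(156) = 0, μ(157) = -1, μ(158) = 1, μ(159) = 1, μ(160) = 0, μ(161) = 1, μ(162) = 0, μ(163) = -1, μ(164) = 0, μ(165) = -1, μ(166) = 1, μ(167) = -1, μ(168) = 0, μ(169) = 0, μ(170) = -1, μ(171) = 0, μ(172) = 0, μ(173) = -1, μ(174) = -1, μ(175) = 0, μ(176) = 0, μ(177) = 1, μ(178) = 1, μ(179) = -1. Summing all 179 values: -3. (Mertens function M(x) = Σ_{n ≤ x} μ(n); on average M(x) should be small (PNT ⟺ M(x) = o(x)).)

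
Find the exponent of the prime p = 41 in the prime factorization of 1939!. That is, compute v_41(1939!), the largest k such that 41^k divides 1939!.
v_41(1939!) = 48

Legendre's formula: v_p(n!) = Σ_{k ≥ 1} ⌊n / p^k⌋. For p = 41, n = 1939, the terms are:
  ⌊1939/41^1⌋ = ⌊1939/41⌋ = 47
  ⌊1939/41^2⌋ = ⌊1939/1681⌋ = 1
(the next term ⌊1939/41^3⌋ = 0, terminating the sum). Summing: v_41(1939!) = 47 + 1 = 48.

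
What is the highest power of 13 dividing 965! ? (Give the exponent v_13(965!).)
v_13(965!) = 79

Legendre's formula: v_p(n!) = Σ_{k ≥ 1} ⌊n / p^k⌋. For p = 13, n = 965, the terms are:
  ⌊965/13^1⌋ = ⌊965/13⌋ = 74
  ⌊965/13^2⌋ = ⌊965/169⌋ = 5
(the next term ⌊965/13^3⌋ = 0, terminating the sum). Summing: v_13(965!) = 74 + 5 = 79.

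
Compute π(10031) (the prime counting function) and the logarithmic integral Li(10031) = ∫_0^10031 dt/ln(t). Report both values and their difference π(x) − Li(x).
π(10031) = 1231;  Li(10031) ≈ 1249.50;  π(x) − Li(x) ≈ -18.50.

Direct count of primes ≤ 10031 gives π(10031) = 1231. Numerical evaluation of the logarithmic integral gives Li(10031) ≈ 1249.50. The difference π(x) − Li(x) ≈ -18.50 is typically negative for small/moderate x (Li(x) overestimates), though Littlewood's theorem shows this sign changes infinitely often.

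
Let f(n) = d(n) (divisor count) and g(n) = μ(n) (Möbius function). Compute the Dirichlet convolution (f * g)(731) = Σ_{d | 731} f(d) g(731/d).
(d * μ)(731) = 1

Divisors of 731: [1, 17, 43, 731]. For each d | 731:
  d = 1: d(1) · μ(731/1) = 1 · 1 = 1
  d = 17: d(17) · μ(731/17) = 2 · -1 = -2
  d = 43: d(43) · μ(731/43) = 2 · -1 = -2
  d = 731: d(731) · μ(731/731) = 4 · 1 = 4
Summing: (d * μ)(731) = 1 + -2 + -2 + 4 = 1.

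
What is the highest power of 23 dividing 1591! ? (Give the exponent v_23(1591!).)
v_23(1591!) = 72

Legendre's formula: v_p(n!) = Σ_{k ≥ 1} ⌊n / p^k⌋. For p = 23, n = 1591, the terms are:
  ⌊1591/23^1⌋ = ⌊1591/23⌋ = 69
  ⌊1591/23^2⌋ = ⌊1591/529⌋ = 3
(the next term ⌊1591/23^3⌋ = 0, terminating the sum). Summing: v_23(1591!) = 69 + 3 = 72.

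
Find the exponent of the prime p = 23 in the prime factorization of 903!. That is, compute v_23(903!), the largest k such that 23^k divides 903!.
v_23(903!) = 40

Legendre's formula: v_p(n!) = Σ_{k ≥ 1} ⌊n / p^k⌋. For p = 23, n = 903, the terms are:
  ⌊903/23^1⌋ = ⌊903/23⌋ = 39
  ⌊903/23^2⌋ = ⌊903/529⌋ = 1
(the next term ⌊903/23^3⌋ = 0, terminating the sum). Summing: v_23(903!) = 39 + 1 = 40.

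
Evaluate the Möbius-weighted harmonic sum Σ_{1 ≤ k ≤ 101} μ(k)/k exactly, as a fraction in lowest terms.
Σ μ(k)/k = 823965756623769369265289008893453993/38810394059749560150010552813417893845

Values of μ(k) for 1 ≤ k ≤ 101: μ(1) = 1, μ(2) = -1, μ(3) = -1, μ(5) = -1, μ(6) = 1, μ(7) = -1, μ(10) = 1, μ(11) = -1, μ(13) = -1, μ(14) = 1, μ(15) = 1, μ(17) = -1, μ(19) = -1, μ(21) = 1, μ(22) = 1, μ(23) = -1, μ(26) = 1, μ(29) = -1, μ(30) = -1, μ(31) = -1, μ(33) = 1, μ(34) = 1, μ(35) = 1, μ(37) = -1, μ(38) = 1, μ(39) = 1, μ(41) = -1, μ(42) = -1, μ(43) = -1, μ(46) = 1, μ(47) = -1, μ(51) = 1, μ(53) = -1, μ(55) = 1, μ(57) = 1, μ(58) = 1, μ(59) = -1, μ(61) = -1, μ(62) = 1, μ(65) = 1, μ(66) = -1, μ(67) = -1, μ(69) = 1, μ(70) = -1, μ(71) = -1, μ(73) = -1, μ(74) = 1, μ(77) = 1, μ(78) = -1, μ(79) = -1, μ(82) = 1, μ(83) = -1, μ(85) = 1, μ(86) = 1, μ(87) = 1, μ(89) = -1, μ(91) = 1, μ(93) = 1, μ(94) = 1, μ(95) = 1, μ(97) = -1, μ(101) = -1, with μ = 0 on non-squarefree integers. Summing μ(k)/k for k where μ(k) ≠ 0 gives 823965756623769369265289008893453993/38810394059749560150010552813417893845 ≈ 0.0212. (PNT ⟺ this sum → 0 as n → ∞.)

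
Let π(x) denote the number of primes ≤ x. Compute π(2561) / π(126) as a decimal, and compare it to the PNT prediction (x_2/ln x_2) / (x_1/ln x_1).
π(2561)/π(126) = 375/30 ≈ 12.5000;  PNT prediction ≈ 12.5252.

π(126) = 30 and π(2561) = 375, so π(2561)/π(126) ≈ 12.5000. The PNT-predicted ratio is (2561/ln(2561)) / (126/ln(126)) ≈ 12.5252. The two agree to within a few percent, as expected.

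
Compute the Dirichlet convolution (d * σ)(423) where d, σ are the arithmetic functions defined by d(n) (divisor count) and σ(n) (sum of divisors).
(d * σ)(423) = 1200

Divisors of 423: [1, 3, 9, 47, 141, 423]. For each d | 423:
  d = 1: d(1) · σ(423/1) = 1 · 624 = 624
  d = 3: d(3) · σ(423/3) = 2 · 192 = 384
  d = 9: d(9) · σ(423/9) = 3 · 48 = 144
  d = 47: d(47) · σ(423/47) = 2 · 13 = 26
  d = 141: d(141) · σ(423/141) = 4 · 4 = 16
  d = 423: d(423) · σ(423/423) = 6 · 1 = 6
Summing: (d * σ)(423) = 624 + 384 + 144 + 26 + 16 + 6 = 1200.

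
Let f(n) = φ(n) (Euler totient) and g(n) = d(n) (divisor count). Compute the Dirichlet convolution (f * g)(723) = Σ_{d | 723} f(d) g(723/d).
(φ * d)(723) = 968

Divisors of 723: [1, 3, 241, 723]. For each d | 723:
  d = 1: φ(1) · d(723/1) = 1 · 4 = 4
  d = 3: φ(3) · d(723/3) = 2 · 2 = 4
  d = 241: φ(241) · d(723/241) = 240 · 2 = 480
  d = 723: φ(723) · d(723/723) = 480 · 1 = 480
Summing: (φ * d)(723) = 4 + 4 + 480 + 480 = 968.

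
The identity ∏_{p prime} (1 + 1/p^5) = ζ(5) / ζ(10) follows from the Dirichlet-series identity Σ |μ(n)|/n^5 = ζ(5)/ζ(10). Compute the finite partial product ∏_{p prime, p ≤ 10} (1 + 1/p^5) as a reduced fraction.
∏ = 1468981382/1418090625

The primes p ≤ 10 are [2, 3, 5, 7]. For each, (1 + 1/p^5) = (p^5 + 1)/p^5. Multiplying these fractions over p ∈ [2, 3, 5, 7] gives 1468981382/1418090625. (In the limit P → ∞ this tends to ζ(5)/ζ(10).)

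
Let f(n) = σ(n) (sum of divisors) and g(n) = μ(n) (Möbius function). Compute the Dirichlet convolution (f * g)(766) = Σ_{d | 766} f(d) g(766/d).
(σ * μ)(766) = 766

Divisors of 766: [1, 2, 383, 766]. For each d | 766:
  d = 1: σ(1) · μ(766/1) = 1 · 1 = 1
  d = 2: σ(2) · μ(766/2) = 3 · -1 = -3
  d = 383: σ(383) · μ(766/383) = 384 · -1 = -384
  d = 766: σ(766) · μ(766/766) = 1152 · 1 = 1152
Summing: (σ * μ)(766) = 1 + -3 + -384 + 1152 = 766.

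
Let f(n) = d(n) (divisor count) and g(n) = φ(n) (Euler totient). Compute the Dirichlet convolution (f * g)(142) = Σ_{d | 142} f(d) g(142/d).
(d * φ)(142) = 216

Divisors of 142: [1, 2, 71, 142]. For each d | 142:
  d = 1: d(1) · φ(142/1) = 1 · 70 = 70
  d = 2: d(2) · φ(142/2) = 2 · 70 = 140
  d = 71: d(71) · φ(142/71) = 2 · 1 = 2
  d = 142: d(142) · φ(142/142) = 4 · 1 = 4
Summing: (d * φ)(142) = 70 + 140 + 2 + 4 = 216.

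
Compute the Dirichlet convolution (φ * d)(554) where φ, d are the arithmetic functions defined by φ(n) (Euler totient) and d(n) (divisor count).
(φ * d)(554) = 834

Divisors of 554: [1, 2, 277, 554]. For each d | 554:
  d = 1: φ(1) · d(554/1) = 1 · 4 = 4
  d = 2: φ(2) · d(554/2) = 1 · 2 = 2
  d = 277: φ(277) · d(554/277) = 276 · 2 = 552
  d = 554: φ(554) · d(554/554) = 276 · 1 = 276
Summing: (φ * d)(554) = 4 + 2 + 552 + 276 = 834.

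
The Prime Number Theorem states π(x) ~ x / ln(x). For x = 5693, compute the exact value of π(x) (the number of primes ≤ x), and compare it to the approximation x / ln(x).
π(5693) = 750;  x/ln(x) ≈ 658.38;  relative error ≈ 12.22%.

Directly count primes up to 5693: π(5693) = 750. The PNT approximation gives 5693/ln(5693) ≈ 5693/8.64699 ≈ 658.38. Relative error (π(x) − x/ln(x)) / π(x) ≈ 12.22%; the approximation is known to undercount slightly (Li(x) is a better estimate).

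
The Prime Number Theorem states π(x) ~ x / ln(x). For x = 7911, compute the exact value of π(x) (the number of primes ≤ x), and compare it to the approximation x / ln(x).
π(7911) = 999;  x/ln(x) ≈ 881.35;  relative error ≈ 11.78%.

Directly count primes up to 7911: π(7911) = 999. The PNT approximation gives 7911/ln(7911) ≈ 7911/8.97601 ≈ 881.35. Relative error (π(x) − x/ln(x)) / π(x) ≈ 11.78%; the approximation is known to undercount slightly (Li(x) is a better estimate).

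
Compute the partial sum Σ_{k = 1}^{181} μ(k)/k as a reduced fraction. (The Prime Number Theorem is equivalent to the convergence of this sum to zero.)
Σ μ(k)/k = -55899517432623235554411607600017313811576767641103296860860299685947631/5397346292805549782720214077673687806275517530364350655459511599582614290

Values of μ(k) for 1 ≤ k ≤ 181: μ(1) = 1, μ(2) = -1, μ(3) = -1, μ(5) = -1, μ(6) = 1, μ(7) = -1, μ(10) = 1, μ(11) = -1, μ(13) = -1, μ(14) = 1, μ(15) = 1, μ(17) = -1, μ(19) = -1, μ(21) = 1, μ(22) = 1, μ(23) = -1, μ(26) = 1, μ(29) = -1, μ(30) = -1, μ(31) = -1, μ(33) = 1, μ(34) = 1, μ(35) = 1, μ(37) = -1, μ(38) = 1, μ(39) = 1, μ(41) = -1, μ(42) = -1, μ(43) = -1, μ(46) = 1, μ(47) = -1, μ(51) = 1, μ(53) = -1, μ(55) = 1, μ(57) = 1, μ(58) = 1, μ(59) = -1, μ(61) = -1, μ(62) = 1, μ(65) = 1, μ(66) = -1, μ(67) = -1, μ(69) = 1, μ(70) = -1, μ(71) = -1, μ(73) = -1, μ(74) = 1, μ(77) = 1, μ(78) = -1, μ(79) = -1, μ(82) = 1, μ(83) = -1, μ(85) = 1, μ(86) = 1, μ(87) = 1, μ(89) = -1, μ(91) = 1, μ(93) = 1, μ(94) = 1, μ(95) = 1, μ(97) = -1, μ(101) = -1, μ(102) = -1, μ(103) = -1, μ(105) = -1, μ(106) = 1, μ(107) = -1, μ(109) = -1, μ(110) = -1, μ(111) = 1, μ(113) = -1, μ(114) = -1, μ(115) = 1, μ(118) = 1, μ(119) = 1, μ(122) = 1, μ(123) = 1, μ(127) = -1, μ(129) = 1, μ(130) = -1, μ(131) = -1, μ(133) = 1, μ(134) = 1, μ(137) = -1, μ(138) = -1, μ(139) = -1, μ(141) = 1, μ(142) = 1, μ(143) = 1, μ(145) = 1, μ(146) = 1, μ(149) = -1, μ(151) = -1, μ(154) = -1, μ(155) = 1, μ(157) = -1, μ(158) = 1, μ(159) = 1, μ(161) = 1, μ(163) = -1, μ(165) = -1, μ(166) = 1, μ(167) = -1, μ(170) = -1, μ(173) = -1, μ(174) = -1, μ(177) = 1, μ(178) = 1, μ(179) = -1, μ(181) = -1, with μ = 0 on non-squarefree integers. Summing μ(k)/k for k where μ(k) ≠ 0 gives -55899517432623235554411607600017313811576767641103296860860299685947631/5397346292805549782720214077673687806275517530364350655459511599582614290 ≈ -0.0104. (PNT ⟺ this sum → 0 as n → ∞.)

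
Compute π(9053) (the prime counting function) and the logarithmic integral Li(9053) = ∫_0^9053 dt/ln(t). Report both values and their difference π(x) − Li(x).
π(9053) = 1125;  Li(9053) ≈ 1142.77;  π(x) − Li(x) ≈ -17.77.

Direct count of primes ≤ 9053 gives π(9053) = 1125. Numerical evaluation of the logarithmic integral gives Li(9053) ≈ 1142.77. The difference π(x) − Li(x) ≈ -17.77 is typically negative for small/moderate x (Li(x) overestimates), though Littlewood's theorem shows this sign changes infinitely often.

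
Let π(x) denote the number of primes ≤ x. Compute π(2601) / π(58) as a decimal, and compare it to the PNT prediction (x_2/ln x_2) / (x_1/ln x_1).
π(2601)/π(58) = 378/16 ≈ 23.6250;  PNT prediction ≈ 23.1559.

π(58) = 16 and π(2601) = 378, so π(2601)/π(58) ≈ 23.6250. The PNT-predicted ratio is (2601/ln(2601)) / (58/ln(58)) ≈ 23.1559. The two agree to within a few percent, as expected.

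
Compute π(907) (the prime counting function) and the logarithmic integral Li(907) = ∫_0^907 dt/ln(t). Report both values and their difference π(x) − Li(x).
π(907) = 155;  Li(907) ≈ 164.05;  π(x) − Li(x) ≈ -9.05.

Direct count of primes ≤ 907 gives π(907) = 155. Numerical evaluation of the logarithmic integral gives Li(907) ≈ 164.05. The difference π(x) − Li(x) ≈ -9.05 is typically negative for small/moderate x (Li(x) overestimates), though Littlewood's theorem shows this sign changes infinitely often.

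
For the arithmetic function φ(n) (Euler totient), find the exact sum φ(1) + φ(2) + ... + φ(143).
Σ_{n ≤ 143} φ(n) = 6282

Compute φ(n) for each 1 ≤ n ≤ 143: φ(1) = 1, φ(2) = 1, φ(3) = 2, φ(4) = 2, φ(5) = 4, φ(6) = 2, φ(7) = 6, φ(8) = 4, φ(9) = 6, φ(10) = 4, φ(11) = 10, φ(12) = 4, φ(13) = 12, φ(14) = 6, φ(15) = 8, φ(16) = 8, φ(17) = 16, φ(18) = 6, φ(19) = 18, φ(20) = 8, φ(21) = 12, φ(22) = 10, φ(23) = 22, φ(24) = 8, φ(25) = 20, φ(26) = 12, φ(27) = 18, φ(28) = 12, φ(29) = 28, φ(30) = 8, φ(31) = 30, φ(32) = 16, φ(33) = 20, φ(34) = 16, φ(35) = 24, φ(36) = 12, φ(37) = 36, φ(38) = 18, φ(39) = 24, φ(40) = 16, φ(41) = 40, φ(42) = 12, φ(43) = 42, φ(44) = 20, φ(45) = 24, φ(46) = 22, φ(47) = 46, φ(48) = 16, φ(49) = 42, φ(50) = 20, φ(51) = 32, φ(52) = 24, φ(53) = 52, φ(54) = 18, φ(55) = 40, φ(56) = 24, φ(57) = 36, φ(58) = 28, φ(59) = 58, φ(60) = 16, φ(61) = 60, φ(62) = 30, φ(63) = 36, φ(64) = 32, φ(65) = 48, φ(66) = 20, φ(67) = 66, φ(68) = 32, φ(69) = 44, φ(70) = 24, φ(71) = 70, φ(72) = 24, φ(73) = 72, φ(74) = 36, φ(75) = 40, φ(76) = 36, φ(77) = 60, φ(78) = 24, φ(79) = 78, φ(80) = 32, φ(81) = 54, φ(82) = 40, φ(83) = 82, φ(84) = 24, φ(85) = 64, φ(86) = 42, φ(87) = 56, φ(88) = 40, φ(89) = 88, φ(90) = 24, φ(91) = 72, φ(92) = 44, φ(93) = 60, φ(94) = 46, φ(95) = 72, φ(96) = 32, φ(97) = 96, φ(98) = 42, φ(99) = 60, φ(100) = 40, φ(101) = 100, φ(102) = 32, φ(103) = 102, φ(104) = 48, φ(105) = 48, φ(106) = 52, φ(107) = 106, φ(108) = 36, φ(109) = 108, φ(110) = 40, φ(111) = 72, φ(112) = 48, φ(113) = 112, φ(114) = 36, φ(115) = 88, φ(116) = 56, φ(117) = 72, φ(118) = 58, φ(119) = 96, φ(120) = 32, φ(121) = 110, φ(122) = 60, φ(123) = 80, φ(124) = 60, φ(125) = 100, φ(126) = 36, φ(127) = 126, φ(128) = 64, φ(129) = 84, φ(130) = 48, φ(131) = 130, φ(132) = 40, φ(133) = 108, φ(134) = 66, φ(135) = 72, φ(136) = 64, φ(137) = 136, φ(138) = 44, φ(139) = 138, φ(140) = 48, φ(141) = 92, φ(142) = 70, φ(143) = 120. Summing all 143 values: 6282. (Average order: Σ_{n ≤ x} φ(n) ~ (3/π²) x². For x = 143, (3/π²)·143² ≈ 6215.75.)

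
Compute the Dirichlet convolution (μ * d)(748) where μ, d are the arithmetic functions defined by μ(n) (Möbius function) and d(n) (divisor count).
(μ * d)(748) = 1

Divisors of 748: [1, 2, 4, 11, 17, 22, 34, 44, 68, 187, 374, 748]. For each d | 748:
  d = 1: μ(1) · d(748/1) = 1 · 12 = 12
  d = 2: μ(2) · d(748/2) = -1 · 8 = -8
  d = 4: μ(4) · d(748/4) = 0 · 4 = 0
  d = 11: μ(11) · d(748/11) = -1 · 6 = -6
  d = 17: μ(17) · d(748/17) = -1 · 6 = -6
  d = 22: μ(22) · d(748/22) = 1 · 4 = 4
  d = 34: μ(34) · d(748/34) = 1 · 4 = 4
  d = 44: μ(44) · d(748/44) = 0 · 2 = 0
  d = 68: μ(68) · d(748/68) = 0 · 2 = 0
  d = 187: μ(187) · d(748/187) = 1 · 3 = 3
  d = 374: μ(374) · d(748/374) = -1 · 2 = -2
  d = 748: μ(748) · d(748/748) = 0 · 1 = 0
Summing: (μ * d)(748) = 12 + -8 + 0 + -6 + -6 + 4 + 4 + 0 + 0 + 3 + -2 + 0 = 1.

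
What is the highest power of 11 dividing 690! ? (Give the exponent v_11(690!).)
v_11(690!) = 67

Legendre's formula: v_p(n!) = Σ_{k ≥ 1} ⌊n / p^k⌋. For p = 11, n = 690, the terms are:
  ⌊690/11^1⌋ = ⌊690/11⌋ = 62
  ⌊690/11^2⌋ = ⌊690/121⌋ = 5
(the next term ⌊690/11^3⌋ = 0, terminating the sum). Summing: v_11(690!) = 62 + 5 = 67.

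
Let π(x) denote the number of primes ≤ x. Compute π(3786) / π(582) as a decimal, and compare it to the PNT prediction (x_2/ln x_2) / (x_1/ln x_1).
π(3786)/π(582) = 526/106 ≈ 4.9623;  PNT prediction ≈ 5.0266.

π(582) = 106 and π(3786) = 526, so π(3786)/π(582) ≈ 4.9623. The PNT-predicted ratio is (3786/ln(3786)) / (582/ln(582)) ≈ 5.0266. The two agree to within a few percent, as expected.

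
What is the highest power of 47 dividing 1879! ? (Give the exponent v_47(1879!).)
v_47(1879!) = 39

Legendre's formula: v_p(n!) = Σ_{k ≥ 1} ⌊n / p^k⌋. For p = 47, n = 1879, the terms are:
  ⌊1879/47^1⌋ = ⌊1879/47⌋ = 39
(the next term ⌊1879/47^2⌋ = 0, terminating the sum). Summing: v_47(1879!) = 39 = 39.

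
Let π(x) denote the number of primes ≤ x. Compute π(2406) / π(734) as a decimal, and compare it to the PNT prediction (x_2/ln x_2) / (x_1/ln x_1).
π(2406)/π(734) = 357/130 ≈ 2.7462;  PNT prediction ≈ 2.7781.

π(734) = 130 and π(2406) = 357, so π(2406)/π(734) ≈ 2.7462. The PNT-predicted ratio is (2406/ln(2406)) / (734/ln(734)) ≈ 2.7781. The two agree to within a few percent, as expected.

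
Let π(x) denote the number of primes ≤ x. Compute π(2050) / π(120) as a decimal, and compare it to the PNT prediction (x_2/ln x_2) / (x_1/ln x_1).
π(2050)/π(120) = 309/30 ≈ 10.3000;  PNT prediction ≈ 10.7252.

π(120) = 30 and π(2050) = 309, so π(2050)/π(120) ≈ 10.3000. The PNT-predicted ratio is (2050/ln(2050)) / (120/ln(120)) ≈ 10.7252. The two agree to within a few percent, as expected.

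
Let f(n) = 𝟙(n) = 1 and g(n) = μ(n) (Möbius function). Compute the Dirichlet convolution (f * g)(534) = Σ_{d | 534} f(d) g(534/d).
(𝟙 * μ)(534) = 0

Divisors of 534: [1, 2, 3, 6, 89, 178, 267, 534]. For each d | 534:
  d = 1: 𝟙(1) · μ(534/1) = 1 · -1 = -1
  d = 2: 𝟙(2) · μ(534/2) = 1 · 1 = 1
  d = 3: 𝟙(3) · μ(534/3) = 1 · 1 = 1
  d = 6: 𝟙(6) · μ(534/6) = 1 · -1 = -1
  d = 89: 𝟙(89) · μ(534/89) = 1 · 1 = 1
  d = 178: 𝟙(178) · μ(534/178) = 1 · -1 = -1
  d = 267: 𝟙(267) · μ(534/267) = 1 · -1 = -1
  d = 534: 𝟙(534) · μ(534/534) = 1 · 1 = 1
Summing: (𝟙 * μ)(534) = -1 + 1 + 1 + -1 + 1 + -1 + -1 + 1 = 0.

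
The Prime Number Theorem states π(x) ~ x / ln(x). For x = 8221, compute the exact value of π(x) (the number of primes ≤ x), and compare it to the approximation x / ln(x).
π(8221) = 1031;  x/ln(x) ≈ 911.98;  relative error ≈ 11.54%.

Directly count primes up to 8221: π(8221) = 1031. The PNT approximation gives 8221/ln(8221) ≈ 8221/9.01445 ≈ 911.98. Relative error (π(x) − x/ln(x)) / π(x) ≈ 11.54%; the approximation is known to undercount slightly (Li(x) is a better estimate).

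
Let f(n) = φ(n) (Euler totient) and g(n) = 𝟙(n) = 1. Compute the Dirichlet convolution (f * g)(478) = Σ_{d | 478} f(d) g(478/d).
(φ * 𝟙)(478) = 478

Divisors of 478: [1, 2, 239, 478]. For each d | 478:
  d = 1: φ(1) · 𝟙(478/1) = 1 · 1 = 1
  d = 2: φ(2) · 𝟙(478/2) = 1 · 1 = 1
  d = 239: φ(239) · 𝟙(478/239) = 238 · 1 = 238
  d = 478: φ(478) · 𝟙(478/478) = 238 · 1 = 238
Summing: (φ * 𝟙)(478) = 1 + 1 + 238 + 238 = 478.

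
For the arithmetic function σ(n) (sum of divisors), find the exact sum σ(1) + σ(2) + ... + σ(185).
Σ_{n ≤ 185} σ(n) = 28174

Compute σ(n) for each 1 ≤ n ≤ 185: σ(1) = 1, σ(2) = 3, σ(3) = 4, σ(4) = 7, σ(5) = 6, σ(6) = 12, σ(7) = 8, σ(8) = 15, σ(9) = 13, σ(10) = 18, σ(11) = 12, σ(12) = 28, σ(13) = 14, σ(14) = 24, σ(15) = 24, σ(16) = 31, σ(17) = 18, σ(18) = 39, σ(19) = 20, σ(20) = 42, σ(21) = 32, σ(22) = 36, σ(23) = 24, σ(24) = 60, σ(25) = 31, σ(26) = 42, σ(27) = 40, σ(28) = 56, σ(29) = 30, σ(30) = 72, σ(31) = 32, σ(32) = 63, σ(33) = 48, σ(34) = 54, σ(35) = 48, σ(36) = 91, σ(37) = 38, σ(38) = 60, σ(39) = 56, σ(40) = 90, σ(41) = 42, σ(42) = 96, σ(43) = 44, σ(44) = 84, σ(45) = 78, σ(46) = 72, σ(47) = 48, σ(48) = 124, σ(49) = 57, σ(50) = 93, σ(51) = 72, σ(52) = 98, σ(53) = 54, σ(54) = 120, σ(55) = 72, σ(56) = 120, σ(57) = 80, σ(58) = 90, σ(59) = 60, σ(60) = 168, σ(61) = 62, σ(62) = 96, σ(63) = 104, σ(64) = 127, σ(65) = 84, σ(66) = 144, σ(67) = 68, σ(68) = 126, σ(69) = 96, σ(70) = 144, σ(71) = 72, σ(72) = 195, σ(73) = 74, σ(74) = 114, σ(75) = 124, σ(76) = 140, σ(77) = 96, σ(78) = 168, σ(79) = 80, σ(80) = 186, σ(81) = 121, σ(82) = 126, σ(83) = 84, σ(84) = 224, σ(85) = 108, σ(86) = 132, σ(87) = 120, σ(88) = 180, σ(89) = 90, σ(90) = 234, σ(91) = 112, σ(92) = 168, σ(93) = 128, σ(94) = 144, σ(95) = 120, σ(96) = 252, σ(97) = 98, σ(98) = 171, σ(99) = 156, σ(100) = 217, σ(101) = 102, σ(102) = 216, σ(103) = 104, σ(104) = 210, σ(105) = 192, σ(106) = 162, σ(107) = 108, σ(108) = 280, σ(109) = 110, σ(110) = 216, σ(111) = 152, σ(112) = 248, σ(113) = 114, σ(114) = 240, σ(115) = 144, σ(116) = 210, σ(117) = 182, σ(118) = 180, σ(119) = 144, σ(120) = 360, σ(121) = 133, σ(122) = 186, σ(123) = 168, σ(124) = 224, σ(125) = 156, σ(126) = 312, σ(127) = 128, σ(128) = 255, σ(129) = 176, σ(130) = 252, σ(131) = 132, σ(132) = 336, σ(133) = 160, σ(134) = 204, σ(135) = 240, σ(136) = 270, σ(137) = 138, σ(138) = 288, σ(139) = 140, σ(140) = 336, σ(141) = 192, σ(142) = 216, σ(143) = 168, σ(144) = 403, σ(145) = 180, σ(146) = 222, σ(147) = 228, σ(148) = 266, σ(149) = 150, σ(150) = 372, σ(151) = 152, σ(152) = 300, σ(153) = 234, σ(154) = 288, σ(155) = 192, σ(156) = 392, σ(157) = 158, σ(158) = 240, σ(159) = 216, σ(160) = 378, σ(161) = 192, σ(162) = 363, σ(163) = 164, σ(164) = 294, σ(165) = 288, σ(166) = 252, σ(167) = 168, σ(168) = 480, σ(169) = 183, σ(170) = 324, σ(171) = 260, σ(172) = 308, σ(173) = 174, σ(174) = 360, σ(175) = 248, σ(176) = 372, σ(177) = 240, σ(178) = 270, σ(179) = 180, σ(180) = 546, σ(181) = 182, σ(182) = 336, σ(183) = 248, σ(184) = 360, σ(185) = 228. Summing all 185 values: 28174. (Average order: Σ_{n ≤ x} σ(n) ~ (π²/12) x². For x = 185, (π²/12)·185² ≈ 28148.93.)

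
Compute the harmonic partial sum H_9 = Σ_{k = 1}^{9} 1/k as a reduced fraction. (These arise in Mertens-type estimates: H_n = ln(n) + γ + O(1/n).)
H_9 = 7129/2520

Direct summation: H_9 = 1 + 1/2 + ... + 1/9. The least common denominator is lcm(1, ..., 9) = 2520; over this denominator the numerator is 2520 + 1260 + 840 + 630 + 504 + 420 + 360 + 315 + 280 = 7129, so H_9 = 7129/2520 (already in lowest terms) ≈ 2.82897. (The PNT-adjacent estimate ln(9) + γ ≈ 2.77444 matches within O(1/n).)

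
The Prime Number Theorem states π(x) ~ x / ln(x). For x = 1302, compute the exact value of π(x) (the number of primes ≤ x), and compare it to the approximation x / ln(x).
π(1302) = 212;  x/ln(x) ≈ 181.55;  relative error ≈ 14.36%.

Directly count primes up to 1302: π(1302) = 212. The PNT approximation gives 1302/ln(1302) ≈ 1302/7.17166 ≈ 181.55. Relative error (π(x) − x/ln(x)) / π(x) ≈ 14.36%; the approximation is known to undercount slightly (Li(x) is a better estimate).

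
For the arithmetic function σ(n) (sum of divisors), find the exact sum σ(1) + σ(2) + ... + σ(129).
Σ_{n ≤ 129} σ(n) = 13711

Compute σ(n) for each 1 ≤ n ≤ 129: σ(1) = 1, σ(2) = 3, σ(3) = 4, σ(4) = 7, σ(5) = 6, σ(6) = 12, σ(7) = 8, σ(8) = 15, σ(9) = 13, σ(10) = 18, σ(11) = 12, σ(12) = 28, σ(13) = 14, σ(14) = 24, σ(15) = 24, σ(16) = 31, σ(17) = 18, σ(18) = 39, σ(19) = 20, σ(20) = 42, σ(21) = 32, σ(22) = 36, σ(23) = 24, σ(24) = 60, σ(25) = 31, σ(26) = 42, σ(27) = 40, σ(28) = 56, σ(29) = 30, σ(30) = 72, σ(31) = 32, σ(32) = 63, σ(33) = 48, σ(34) = 54, σ(35) = 48, σ(36) = 91, σ(37) = 38, σ(38) = 60, σ(39) = 56, σ(40) = 90, σ(41) = 42, σ(42) = 96, σ(43) = 44, σ(44) = 84, σ(45) = 78, σ(46) = 72, σ(47) = 48, σ(48) = 124, σ(49) = 57, σ(50) = 93, σ(51) = 72, σ(52) = 98, σ(53) = 54, σ(54) = 120, σ(55) = 72, σ(56) = 120, σ(57) = 80, σ(58) = 90, σ(59) = 60, σ(60) = 168, σ(61) = 62, σ(62) = 96, σ(63) = 104, σ(64) = 127, σ(65) = 84, σ(66) = 144, σ(67) = 68, σ(68) = 126, σ(69) = 96, σ(70) = 144, σ(71) = 72, σ(72) = 195, σ(73) = 74, σ(74) = 114, σ(75) = 124, σ(76) = 140, σ(77) = 96, σ(78) = 168, σ(79) = 80, σ(80) = 186, σ(81) = 121, σ(82) = 126, σ(83) = 84, σ(84) = 224, σ(85) = 108, σ(86) = 132, σ(87) = 120, σ(88) = 180, σ(89) = 90, σ(90) = 234, σ(91) = 112, σ(92) = 168, σ(93) = 128, σ(94) = 144, σ(95) = 120, σ(96) = 252, σ(97) = 98, σ(98) = 171, σ(99) = 156, σ(100) = 217, σ(101) = 102, σ(102) = 216, σ(103) = 104, σ(104) = 210, σ(105) = 192, σ(106) = 162, σ(107) = 108, σ(108) = 280, σ(109) = 110, σ(110) = 216, σ(111) = 152, σ(112) = 248, σ(113) = 114, σ(114) = 240, σ(115) = 144, σ(116) = 210, σ(117) = 182, σ(118) = 180, σ(119) = 144, σ(120) = 360, σ(121) = 133, σ(122) = 186, σ(123) = 168, σ(124) = 224, σ(125) = 156, σ(126) = 312, σ(127) = 128, σ(128) = 255, σ(129) = 176. Summing all 129 values: 13711. (Average order: Σ_{n ≤ x} σ(n) ~ (π²/12) x². For x = 129, (π²/12)·129² ≈ 13686.67.)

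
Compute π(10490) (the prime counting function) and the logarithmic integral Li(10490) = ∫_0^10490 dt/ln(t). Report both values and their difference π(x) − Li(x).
π(10490) = 1283;  Li(10490) ≈ 1299.20;  π(x) − Li(x) ≈ -16.20.

Direct count of primes ≤ 10490 gives π(10490) = 1283. Numerical evaluation of the logarithmic integral gives Li(10490) ≈ 1299.20. The difference π(x) − Li(x) ≈ -16.20 is typically negative for small/moderate x (Li(x) overestimates), though Littlewood's theorem shows this sign changes infinitely often.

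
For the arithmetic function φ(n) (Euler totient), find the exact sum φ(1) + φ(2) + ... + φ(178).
Σ_{n ≤ 178} φ(n) = 9654

Compute φ(n) for each 1 ≤ n ≤ 178: φ(1) = 1, φ(2) = 1, φ(3) = 2, φ(4) = 2, φ(5) = 4, φ(6) = 2, φ(7) = 6, φ(8) = 4, φ(9) = 6, φ(10) = 4, φ(11) = 10, φ(12) = 4, φ(13) = 12, φ(14) = 6, φ(15) = 8, φ(16) = 8, φ(17) = 16, φ(18) = 6, φ(19) = 18, φ(20) = 8, φ(21) = 12, φ(22) = 10, φ(23) = 22, φ(24) = 8, φ(25) = 20, φ(26) = 12, φ(27) = 18, φ(28) = 12, φ(29) = 28, φ(30) = 8, φ(31) = 30, φ(32) = 16, φ(33) = 20, φ(34) = 16, φ(35) = 24, φ(36) = 12, φ(37) = 36, φ(38) = 18, φ(39) = 24, φ(40) = 16, φ(41) = 40, φ(42) = 12, φ(43) = 42, φ(44) = 20, φ(45) = 24, φ(46) = 22, φ(47) = 46, φ(48) = 16, φ(49) = 42, φ(50) = 20, φ(51) = 32, φ(52) = 24, φ(53) = 52, φ(54) = 18, φ(55) = 40, φ(56) = 24, φ(57) = 36, φ(58) = 28, φ(59) = 58, φ(60) = 16, φ(61) = 60, φ(62) = 30, φ(63) = 36, φ(64) = 32, φ(65) = 48, φ(66) = 20, φ(67) = 66, φ(68) = 32, φ(69) = 44, φ(70) = 24, φ(71) = 70, φ(72) = 24, φ(73) = 72, φ(74) = 36, φ(75) = 40, φ(76) = 36, φ(77) = 60, φ(78) = 24, φ(79) = 78, φ(80) = 32, φ(81) = 54, φ(82) = 40, φ(83) = 82, φ(84) = 24, φ(85) = 64, φ(86) = 42, φ(87) = 56, φ(88) = 40, φ(89) = 88, φ(90) = 24, φ(91) = 72, φ(92) = 44, φ(93) = 60, φ(94) = 46, φ(95) = 72, φ(96) = 32, φ(97) = 96, φ(98) = 42, φ(99) = 60, φ(100) = 40, φ(101) = 100, φ(102) = 32, φ(103) = 102, φ(104) = 48, φ(105) = 48, φ(106) = 52, φ(107) = 106, φ(108) = 36, φ(109) = 108, φ(110) = 40, φ(111) = 72, φ(112) = 48, φ(113) = 112, φ(114) = 36, φ(115) = 88, φ(116) = 56, φ(117) = 72, φ(118) = 58, φ(119) = 96, φ(120) = 32, φ(121) = 110, φ(122) = 60, φ(123) = 80, φ(124) = 60, φ(125) = 100, φ(126) = 36, φ(127) = 126, φ(128) = 64, φ(129) = 84, φ(130) = 48, φ(131) = 130, φ(132) = 40, φ(133) = 108, φ(134) = 66, φ(135) = 72, φ(136) = 64, φ(137) = 136, φ(138) = 44, φ(139) = 138, φ(140) = 48, φ(141) = 92, φ(142) = 70, φ(143) = 120, φ(144) = 48, φ(145) = 112, φ(146) = 72, φ(147) = 84, φ(148) = 72, φ(149) = 148, φ(150) = 40, φ(151) = 150, φ(152) = 72, φ(153) = 96, φ(154) = 60, φ(155) = 120, φ(156) = 48, φ(157) = 156, φ(158) = 78, φ(159) = 104, φ(160) = 64, φ(161) = 132, φ(162) = 54, φ(163) = 162, φ(164) = 80, φ(165) = 80, φ(166) = 82, φ(167) = 166, φ(168) = 48, φ(169) = 156, φ(170) = 64, φ(171) = 108, φ(172) = 84, φ(173) = 172, φ(174) = 56, φ(175) = 120, φ(176) = 80, φ(177) = 116, φ(178) = 88. Summing all 178 values: 9654. (Average order: Σ_{n ≤ x} φ(n) ~ (3/π²) x². For x = 178, (3/π²)·178² ≈ 9630.78.)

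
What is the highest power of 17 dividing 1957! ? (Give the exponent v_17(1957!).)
v_17(1957!) = 121

Legendre's formula: v_p(n!) = Σ_{k ≥ 1} ⌊n / p^k⌋. For p = 17, n = 1957, the terms are:
  ⌊1957/17^1⌋ = ⌊1957/17⌋ = 115
  ⌊1957/17^2⌋ = ⌊1957/289⌋ = 6
(the next term ⌊1957/17^3⌋ = 0, terminating the sum). Summing: v_17(1957!) = 115 + 6 = 121.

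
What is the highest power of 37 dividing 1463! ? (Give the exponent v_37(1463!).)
v_37(1463!) = 40

Legendre's formula: v_p(n!) = Σ_{k ≥ 1} ⌊n / p^k⌋. For p = 37, n = 1463, the terms are:
  ⌊1463/37^1⌋ = ⌊1463/37⌋ = 39
  ⌊1463/37^2⌋ = ⌊1463/1369⌋ = 1
(the next term ⌊1463/37^3⌋ = 0, terminating the sum). Summing: v_37(1463!) = 39 + 1 = 40.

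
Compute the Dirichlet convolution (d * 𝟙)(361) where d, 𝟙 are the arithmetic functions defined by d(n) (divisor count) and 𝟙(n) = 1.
(d * 𝟙)(361) = 6

Divisors of 361: [1, 19, 361]. For each d | 361:
  d = 1: d(1) · 𝟙(361/1) = 1 · 1 = 1
  d = 19: d(19) · 𝟙(361/19) = 2 · 1 = 2
  d = 361: d(361) · 𝟙(361/361) = 3 · 1 = 3
Summing: (d * 𝟙)(361) = 1 + 2 + 3 = 6.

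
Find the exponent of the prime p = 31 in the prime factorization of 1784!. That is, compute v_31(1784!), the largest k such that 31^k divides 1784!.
v_31(1784!) = 58

Legendre's formula: v_p(n!) = Σ_{k ≥ 1} ⌊n / p^k⌋. For p = 31, n = 1784, the terms are:
  ⌊1784/31^1⌋ = ⌊1784/31⌋ = 57
  ⌊1784/31^2⌋ = ⌊1784/961⌋ = 1
(the next term ⌊1784/31^3⌋ = 0, terminating the sum). Summing: v_31(1784!) = 57 + 1 = 58.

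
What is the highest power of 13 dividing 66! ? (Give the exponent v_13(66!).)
v_13(66!) = 5

Legendre's formula: v_p(n!) = Σ_{k ≥ 1} ⌊n / p^k⌋. For p = 13, n = 66, the terms are:
  ⌊66/13^1⌋ = ⌊66/13⌋ = 5
(the next term ⌊66/13^2⌋ = 0, terminating the sum). Summing: v_13(66!) = 5 = 5.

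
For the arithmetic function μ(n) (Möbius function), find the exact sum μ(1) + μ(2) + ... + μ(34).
Σ_{n ≤ 34} μ(n) = -2

Compute μ(n) for each 1 ≤ n ≤ 34: μ(1) = 1, μ(2) = -1, μ(3) = -1, μ(4) = 0, μ(5) = -1, μ(6) = 1, μ(7) = -1, μ(8) = 0, μ(9) = 0, μ(10) = 1, μ(11) = -1, μ(12) = 0, μ(13) = -1, μ(14) = 1, μ(15) = 1, μ(16) = 0, μ(17) = -1, μ(18) = 0, μ(19) = -1, μ(20) = 0, μ(21) = 1, μ(22) = 1, μ(23) = -1, μ(24) = 0, μ(25) = 0, μ(26) = 1, μ(27) = 0, μ(28) = 0, μ(29) = -1, μ(30) = -1, μ(31) = -1, μ(32) = 0, μ(33) = 1, μ(34) = 1. Summing all 34 values: -2. (Mertens function M(x) = Σ_{n ≤ x} μ(n); on average M(x) should be small (PNT ⟺ M(x) = o(x)).)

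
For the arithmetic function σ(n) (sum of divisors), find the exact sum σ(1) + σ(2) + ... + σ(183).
Σ_{n ≤ 183} σ(n) = 27586

Compute σ(n) for each 1 ≤ n ≤ 183: σ(1) = 1, σ(2) = 3, σ(3) = 4, σ(4) = 7, σ(5) = 6, σ(6) = 12, σ(7) = 8, σ(8) = 15, σ(9) = 13, σ(10) = 18, σ(11) = 12, σ(12) = 28, σ(13) = 14, σ(14) = 24, σ(15) = 24, σ(16) = 31, σ(17) = 18, σ(18) = 39, σ(19) = 20, σ(20) = 42, σ(21) = 32, σ(22) = 36, σ(23) = 24, σ(24) = 60, σ(25) = 31, σ(26) = 42, σ(27) = 40, σ(28) = 56, σ(29) = 30, σ(30) = 72, σ(31) = 32, σ(32) = 63, σ(33) = 48, σ(34) = 54, σ(35) = 48, σ(36) = 91, σ(37) = 38, σ(38) = 60, σ(39) = 56, σ(40) = 90, σ(41) = 42, σ(42) = 96, σ(43) = 44, σ(44) = 84, σ(45) = 78, σ(46) = 72, σ(47) = 48, σ(48) = 124, σ(49) = 57, σ(50) = 93, σ(51) = 72, σ(52) = 98, σ(53) = 54, σ(54) = 120, σ(55) = 72, σ(56) = 120, σ(57) = 80, σ(58) = 90, σ(59) = 60, σ(60) = 168, σ(61) = 62, σ(62) = 96, σ(63) = 104, σ(64) = 127, σ(65) = 84, σ(66) = 144, σ(67) = 68, σ(68) = 126, σ(69) = 96, σ(70) = 144, σ(71) = 72, σ(72) = 195, σ(73) = 74, σ(74) = 114, σ(75) = 124, σ(76) = 140, σ(77) = 96, σ(78) = 168, σ(79) = 80, σ(80) = 186, σ(81) = 121, σ(82) = 126, σ(83) = 84, σ(84) = 224, σ(85) = 108, σ(86) = 132, σ(87) = 120, σ(88) = 180, σ(89) = 90, σ(90) = 234, σ(91) = 112, σ(92) = 168, σ(93) = 128, σ(94) = 144, σ(95) = 120, σ(96) = 252, σ(97) = 98, σ(98) = 171, σ(99) = 156, σ(100) = 217, σ(101) = 102, σ(102) = 216, σ(103) = 104, σ(104) = 210, σ(105) = 192, σ(106) = 162, σ(107) = 108, σ(108) = 280, σ(109) = 110, σ(110) = 216, σ(111) = 152, σ(112) = 248, σ(113) = 114, σ(114) = 240, σ(115) = 144, σ(116) = 210, σ(117) = 182, σ(118) = 180, σ(119) = 144, σ(120) = 360, σ(121) = 133, σ(122) = 186, σ(123) = 168, σ(124) = 224, σ(125) = 156, σ(126) = 312, σ(127) = 128, σ(128) = 255, σ(129) = 176, σ(130) = 252, σ(131) = 132, σ(132) = 336, σ(133) = 160, σ(134) = 204, σ(135) = 240, σ(136) = 270, σ(137) = 138, σ(138) = 288, σ(139) = 140, σ(140) = 336, σ(141) = 192, σ(142) = 216, σ(143) = 168, σ(144) = 403, σ(145) = 180, σ(146) = 222, σ(147) = 228, σ(148) = 266, σ(149) = 150, σ(150) = 372, σ(151) = 152, σ(152) = 300, σ(153) = 234, σ(154) = 288, σ(155) = 192, σ(156) = 392, σ(157) = 158, σ(158) = 240, σ(159) = 216, σ(160) = 378, σ(161) = 192, σ(162) = 363, σ(163) = 164, σ(164) = 294, σ(165) = 288, σ(166) = 252, σ(167) = 168, σ(168) = 480, σ(169) = 183, σ(170) = 324, σ(171) = 260, σ(172) = 308, σ(173) = 174, σ(174) = 360, σ(175) = 248, σ(176) = 372, σ(177) = 240, σ(178) = 270, σ(179) = 180, σ(180) = 546, σ(181) = 182, σ(182) = 336, σ(183) = 248. Summing all 183 values: 27586. (Average order: Σ_{n ≤ x} σ(n) ~ (π²/12) x². For x = 183, (π²/12)·183² ≈ 27543.60.)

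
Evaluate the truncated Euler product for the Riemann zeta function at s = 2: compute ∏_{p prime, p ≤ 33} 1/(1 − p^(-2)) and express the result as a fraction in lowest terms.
∏ = 82920037520482019/50722704772300800

The primes p ≤ 33 are [2, 3, 5, 7, 11, 13, 17, 19, 23, 29, 31]. For each prime, (1 − 1/p^2)^(-1) = p^2 / (p^2 − 1). The product is (1 − 1/2^2)^(-1), (1 − 1/3^2)^(-1), (1 − 1/5^2)^(-1), (1 − 1/7^2)^(-1), (1 − 1/11^2)^(-1), (1 − 1/13^2)^(-1), (1 − 1/17^2)^(-1), (1 − 1/19^2)^(-1), (1 − 1/23^2)^(-1), (1 − 1/29^2)^(-1), (1 − 1/31^2)^(-1) = ∏ p^2 / (p^2 − 1) = 82920037520482019/50722704772300800.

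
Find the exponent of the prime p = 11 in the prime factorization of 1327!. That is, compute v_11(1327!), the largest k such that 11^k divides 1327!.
v_11(1327!) = 130

Legendre's formula: v_p(n!) = Σ_{k ≥ 1} ⌊n / p^k⌋. For p = 11, n = 1327, the terms are:
  ⌊1327/11^1⌋ = ⌊1327/11⌋ = 120
  ⌊1327/11^2⌋ = ⌊1327/121⌋ = 10
(the next term ⌊1327/11^3⌋ = 0, terminating the sum). Summing: v_11(1327!) = 120 + 10 = 130.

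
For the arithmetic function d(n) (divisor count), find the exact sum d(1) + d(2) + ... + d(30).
Σ_{n ≤ 30} d(n) = 111

Compute d(n) for each 1 ≤ n ≤ 30: d(1) = 1, d(2) = 2, d(3) = 2, d(4) = 3, d(5) = 2, d(6) = 4, d(7) = 2, d(8) = 4, d(9) = 3, d(10) = 4, d(11) = 2, d(12) = 6, d(13) = 2, d(14) = 4, d(15) = 4, d(16) = 5, d(17) = 2, d(18) = 6, d(19) = 2, d(20) = 6, d(21) = 4, d(22) = 4, d(23) = 2, d(24) = 8, d(25) = 3, d(26) = 4, d(27) = 4, d(28) = 6, d(29) = 2, d(30) = 8. Summing all 30 values: 111. (Dirichlet's divisor formula: Σ_{n ≤ x} d(n) = x ln(x) + (2γ − 1) x + O(√x). For x = 30, the asymptotic estimate is ≈ 106.67.)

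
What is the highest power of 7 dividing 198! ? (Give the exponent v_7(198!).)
v_7(198!) = 32

Legendre's formula: v_p(n!) = Σ_{k ≥ 1} ⌊n / p^k⌋. For p = 7, n = 198, the terms are:
  ⌊198/7^1⌋ = ⌊198/7⌋ = 28
  ⌊198/7^2⌋ = ⌊198/49⌋ = 4
(the next term ⌊198/7^3⌋ = 0, terminating the sum). Summing: v_7(198!) = 28 + 4 = 32.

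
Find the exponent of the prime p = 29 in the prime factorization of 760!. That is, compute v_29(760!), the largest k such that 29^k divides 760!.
v_29(760!) = 26

Legendre's formula: v_p(n!) = Σ_{k ≥ 1} ⌊n / p^k⌋. For p = 29, n = 760, the terms are:
  ⌊760/29^1⌋ = ⌊760/29⌋ = 26
(the next term ⌊760/29^2⌋ = 0, terminating the sum). Summing: v_29(760!) = 26 = 26.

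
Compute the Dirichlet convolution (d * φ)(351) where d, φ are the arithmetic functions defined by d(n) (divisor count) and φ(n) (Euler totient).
(d * φ)(351) = 560

Divisors of 351: [1, 3, 9, 13, 27, 39, 117, 351]. For each d | 351:
  d = 1: d(1) · φ(351/1) = 1 · 216 = 216
  d = 3: d(3) · φ(351/3) = 2 · 72 = 144
  d = 9: d(9) · φ(351/9) = 3 · 24 = 72
  d = 13: d(13) · φ(351/13) = 2 · 18 = 36
  d = 27: d(27) · φ(351/27) = 4 · 12 = 48
  d = 39: d(39) · φ(351/39) = 4 · 6 = 24
  d = 117: d(117) · φ(351/117) = 6 · 2 = 12
  d = 351: d(351) · φ(351/351) = 8 · 1 = 8
Summing: (d * φ)(351) = 216 + 144 + 72 + 36 + 48 + 24 + 12 + 8 = 560.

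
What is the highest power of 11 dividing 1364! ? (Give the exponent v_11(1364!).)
v_11(1364!) = 136

Legendre's formula: v_p(n!) = Σ_{k ≥ 1} ⌊n / p^k⌋. For p = 11, n = 1364, the terms are:
  ⌊1364/11^1⌋ = ⌊1364/11⌋ = 124
  ⌊1364/11^2⌋ = ⌊1364/121⌋ = 11
  ⌊1364/11^3⌋ = ⌊1364/1331⌋ = 1
(the next term ⌊1364/11^4⌋ = 0, terminating the sum). Summing: v_11(1364!) = 124 + 11 + 1 = 136.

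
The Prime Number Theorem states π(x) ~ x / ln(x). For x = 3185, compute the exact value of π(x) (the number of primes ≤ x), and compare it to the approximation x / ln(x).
π(3185) = 450;  x/ln(x) ≈ 394.86;  relative error ≈ 12.25%.

Directly count primes up to 3185: π(3185) = 450. The PNT approximation gives 3185/ln(3185) ≈ 3185/8.06621 ≈ 394.86. Relative error (π(x) − x/ln(x)) / π(x) ≈ 12.25%; the approximation is known to undercount slightly (Li(x) is a better estimate).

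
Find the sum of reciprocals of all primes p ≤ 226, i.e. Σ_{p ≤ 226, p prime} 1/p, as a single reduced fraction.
Σ 1/p = 718699639327957473429492425322377115938612460993073775465130392853544377727917042657991/367009731827331916465034565550136732339800312955331782619462457039988073311157667212930

π(226) = 48, so the primes ≤ 226 are [2, 3, 5, 7, 11, 13, 17, 19, 23, 29, 31, 37, 41, 43, 47, 53, 59, 61, 67, 71, 73, 79, 83, 89, 97, 101, 103, 107, 109, 113, 127, 131, 137, 139, 149, 151, 157, 163, 167, 173, 179, 181, 191, 193, 197, 199, 211, 223]. Summing 1/p over these primes: 718699639327957473429492425322377115938612460993073775465130392853544377727917042657991/367009731827331916465034565550136732339800312955331782619462457039988073311157667212930 ≈ 1.9583. Mertens estimate ln ln(226) + 0.2615 ≈ 1.9517.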